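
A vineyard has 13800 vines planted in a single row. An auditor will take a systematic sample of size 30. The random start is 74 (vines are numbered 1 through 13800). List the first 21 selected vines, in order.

k = N/n = 13800/30 = 460
vine 1: 74
vine 2: 74 + 460 = 534
vine 3: 534 + 460 = 994
vine 4: 994 + 460 = 1454
vine 5: 1454 + 460 = 1914
vine 6: 1914 + 460 = 2374
vine 7: 2374 + 460 = 2834
vine 8: 2834 + 460 = 3294
vine 9: 3294 + 460 = 3754
vine 10: 3754 + 460 = 4214
vine 11: 4214 + 460 = 4674
vine 12: 4674 + 460 = 5134
vine 13: 5134 + 460 = 5594
vine 14: 5594 + 460 = 6054
vine 15: 6054 + 460 = 6514
vine 16: 6514 + 460 = 6974
vine 17: 6974 + 460 = 7434
vine 18: 7434 + 460 = 7894
vine 19: 7894 + 460 = 8354
vine 20: 8354 + 460 = 8814
vine 21: 8814 + 460 = 9274

74, 534, 994, 1454, 1914, 2374, 2834, 3294, 3754, 4214, 4674, 5134, 5594, 6054, 6514, 6974, 7434, 7894, 8354, 8814, 9274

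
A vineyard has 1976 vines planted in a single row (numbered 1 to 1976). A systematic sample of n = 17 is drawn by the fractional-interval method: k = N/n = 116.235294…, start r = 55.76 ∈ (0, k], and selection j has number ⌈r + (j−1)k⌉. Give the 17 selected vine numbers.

56, 172, 289, 405, 521, 637, 754, 870, 986, 1102, 1219, 1335, 1451, 1567, 1684, 1800, 1916

j=1: r + 0k = 55.76 → ⌈·⌉ = 56
j=2: r + 1k = 171.995294… → ⌈·⌉ = 172
j=3: r + 2k = 288.230588… → ⌈·⌉ = 289
j=4: r + 3k = 404.465882… → ⌈·⌉ = 405
j=5: r + 4k = 520.701176… → ⌈·⌉ = 521
j=6: r + 5k = 636.936470… → ⌈·⌉ = 637
j=7: r + 6k = 753.171764… → ⌈·⌉ = 754
j=8: r + 7k = 869.407058… → ⌈·⌉ = 870
j=9: r + 8k = 985.642352… → ⌈·⌉ = 986
j=10: r + 9k = 1101.877647… → ⌈·⌉ = 1102
j=11: r + 10k = 1218.112941… → ⌈·⌉ = 1219
j=12: r + 11k = 1334.348235… → ⌈·⌉ = 1335
j=13: r + 12k = 1450.583529… → ⌈·⌉ = 1451
j=14: r + 13k = 1566.818823… → ⌈·⌉ = 1567
j=15: r + 14k = 1683.054117… → ⌈·⌉ = 1684
j=16: r + 15k = 1799.289411… → ⌈·⌉ = 1800
j=17: r + 16k = 1915.524705… → ⌈·⌉ = 1916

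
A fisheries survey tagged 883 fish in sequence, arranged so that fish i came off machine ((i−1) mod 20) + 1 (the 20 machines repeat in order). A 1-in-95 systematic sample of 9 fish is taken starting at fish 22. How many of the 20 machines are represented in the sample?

Consecutive selections differ by k = 95, so their machine numbers differ by 95 mod 20 = 15.
gcd(95, 20) = 5, so the sample visits 20/5 = 4 distinct residues mod 20.
Start 22 is machine 2; the machines hit are 2, 7, 12, 17.

4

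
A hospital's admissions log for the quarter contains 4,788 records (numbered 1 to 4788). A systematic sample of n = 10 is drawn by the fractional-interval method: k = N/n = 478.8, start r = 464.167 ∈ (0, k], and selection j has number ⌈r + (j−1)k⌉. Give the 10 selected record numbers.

j=1: r + 0k = 464.167 → ⌈·⌉ = 465
j=2: r + 1k = 942.967 → ⌈·⌉ = 943
j=3: r + 2k = 1421.767 → ⌈·⌉ = 1422
j=4: r + 3k = 1900.567 → ⌈·⌉ = 1901
j=5: r + 4k = 2379.367 → ⌈·⌉ = 2380
j=6: r + 5k = 2858.167 → ⌈·⌉ = 2859
j=7: r + 6k = 3336.967 → ⌈·⌉ = 3337
j=8: r + 7k = 3815.767 → ⌈·⌉ = 3816
j=9: r + 8k = 4294.567 → ⌈·⌉ = 4295
j=10: r + 9k = 4773.367 → ⌈·⌉ = 4774

465, 943, 1422, 1901, 2380, 2859, 3337, 3816, 4295, 4774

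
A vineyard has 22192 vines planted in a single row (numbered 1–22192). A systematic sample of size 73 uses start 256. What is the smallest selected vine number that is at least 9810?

9984

k = 22192/73 = 304
Steps past start: ⌈(9810 − 256)/304⌉ = ⌈9554/304⌉ = 32
Selected vine: 256 + 32×304 = 9984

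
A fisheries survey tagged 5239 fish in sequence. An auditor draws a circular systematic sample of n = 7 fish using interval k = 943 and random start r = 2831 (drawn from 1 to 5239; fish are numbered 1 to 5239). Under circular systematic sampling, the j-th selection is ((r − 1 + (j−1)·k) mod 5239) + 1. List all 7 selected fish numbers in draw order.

2831, 3774, 4717, 421, 1364, 2307, 3250

Selection 1: 2831
Selection 2: 2831 + 943 = 3774
Selection 3: 3774 + 943 = 4717
Selection 4: 4717 + 943 = 5660 → 5660 − 5239 = 421
Selection 5: 421 + 943 = 1364
Selection 6: 1364 + 943 = 2307
Selection 7: 2307 + 943 = 3250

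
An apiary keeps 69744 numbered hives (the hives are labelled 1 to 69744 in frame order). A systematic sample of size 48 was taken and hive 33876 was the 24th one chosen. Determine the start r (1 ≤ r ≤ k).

k = 69744/48 = 1453
r = 33876 − (24−1)×1453 = 33876 − 33419 = 457

457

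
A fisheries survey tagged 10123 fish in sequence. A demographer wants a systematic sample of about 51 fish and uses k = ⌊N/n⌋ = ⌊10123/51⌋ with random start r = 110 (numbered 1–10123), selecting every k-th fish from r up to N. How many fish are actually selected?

51

k = ⌊10123/51⌋ = 198
Achieved size = ⌊(10123 − 110)/198⌋ + 1 = ⌊10013/198⌋ + 1 = 50 + 1 = 51
(last selection: 110 + 50×198 = 10010 ≤ 10123; next would be 10208 > 10123)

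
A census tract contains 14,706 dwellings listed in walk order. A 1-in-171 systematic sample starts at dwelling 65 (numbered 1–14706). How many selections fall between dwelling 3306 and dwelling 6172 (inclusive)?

k = 171
First selection ≥ 3306: 65 + ⌈(3306−65)/171⌉·171 = 65 + 19×171 = 3314
Last selection ≤ 6172: 65 + ⌊(6172−65)/171⌋·171 = 65 + 35×171 = 6050
Count = 35 − 19 + 1 = 17

17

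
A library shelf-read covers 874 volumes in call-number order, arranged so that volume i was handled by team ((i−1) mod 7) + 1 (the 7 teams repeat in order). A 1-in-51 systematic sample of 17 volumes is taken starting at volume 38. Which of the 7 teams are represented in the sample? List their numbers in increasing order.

1, 2, 3, 4, 5, 6, 7

Consecutive selections differ by k = 51, so their team numbers differ by 51 mod 7 = 2.
gcd(51, 7) = 1, so the sample visits 7/1 = 7 distinct residues mod 7.
Start 38 is team 3; the teams hit are 1, 2, 3, 4, 5, 6, 7.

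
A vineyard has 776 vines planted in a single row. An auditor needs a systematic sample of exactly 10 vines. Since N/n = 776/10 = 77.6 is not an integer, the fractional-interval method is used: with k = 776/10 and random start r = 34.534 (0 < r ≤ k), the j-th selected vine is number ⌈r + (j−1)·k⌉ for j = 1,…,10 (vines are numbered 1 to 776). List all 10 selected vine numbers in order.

j=1: r + 0k = 34.534 → ⌈·⌉ = 35
j=2: r + 1k = 112.134 → ⌈·⌉ = 113
j=3: r + 2k = 189.734 → ⌈·⌉ = 190
j=4: r + 3k = 267.334 → ⌈·⌉ = 268
j=5: r + 4k = 344.934 → ⌈·⌉ = 345
j=6: r + 5k = 422.534 → ⌈·⌉ = 423
j=7: r + 6k = 500.134 → ⌈·⌉ = 501
j=8: r + 7k = 577.734 → ⌈·⌉ = 578
j=9: r + 8k = 655.334 → ⌈·⌉ = 656
j=10: r + 9k = 732.934 → ⌈·⌉ = 733

35, 113, 190, 268, 345, 423, 501, 578, 656, 733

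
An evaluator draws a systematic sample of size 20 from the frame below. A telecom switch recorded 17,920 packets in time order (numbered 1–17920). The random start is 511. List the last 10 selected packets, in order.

9471, 10367, 11263, 12159, 13055, 13951, 14847, 15743, 16639, 17535

k = N/n = 17920/20 = 896
11th selection = 511 + 10×896 = 9471
12th: 9471 + 896 = 10367
13th: 10367 + 896 = 11263
14th: 11263 + 896 = 12159
15th: 12159 + 896 = 13055
16th: 13055 + 896 = 13951
17th: 13951 + 896 = 14847
18th: 14847 + 896 = 15743
19th: 15743 + 896 = 16639
20th: 16639 + 896 = 17535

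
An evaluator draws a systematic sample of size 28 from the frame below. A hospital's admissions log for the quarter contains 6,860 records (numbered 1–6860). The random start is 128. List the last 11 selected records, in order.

4293, 4538, 4783, 5028, 5273, 5518, 5763, 6008, 6253, 6498, 6743

k = N/n = 6860/28 = 245
18th selection = 128 + 17×245 = 4293
19th: 4293 + 245 = 4538
20th: 4538 + 245 = 4783
21st: 4783 + 245 = 5028
22nd: 5028 + 245 = 5273
23rd: 5273 + 245 = 5518
24th: 5518 + 245 = 5763
25th: 5763 + 245 = 6008
26th: 6008 + 245 = 6253
27th: 6253 + 245 = 6498
28th: 6498 + 245 = 6743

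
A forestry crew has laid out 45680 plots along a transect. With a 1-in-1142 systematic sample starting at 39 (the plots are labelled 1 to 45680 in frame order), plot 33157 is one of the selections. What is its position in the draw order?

30

k = 1142
position = (33157 − 39)/1142 + 1 = 33118/1142 + 1 = 29 + 1 = 30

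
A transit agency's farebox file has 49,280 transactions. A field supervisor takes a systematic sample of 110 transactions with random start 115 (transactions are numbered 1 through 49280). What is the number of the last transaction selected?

k = 49280/110 = 448
110th selection = r + (110−1)·k = 115 + 109×448 = 115 + 48832 = 48947

48947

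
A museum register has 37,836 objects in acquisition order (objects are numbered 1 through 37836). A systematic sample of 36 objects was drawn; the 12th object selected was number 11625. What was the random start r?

k = 37836/36 = 1051
r = 11625 − (12−1)×1051 = 11625 − 11561 = 64

64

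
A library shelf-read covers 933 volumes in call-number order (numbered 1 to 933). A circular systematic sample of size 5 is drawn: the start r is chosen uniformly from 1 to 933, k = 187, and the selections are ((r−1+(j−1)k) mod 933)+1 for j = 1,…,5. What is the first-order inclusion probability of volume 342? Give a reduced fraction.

For each position j, as r ranges over 1…933 the j-th selection hits every volume exactly once, so volume 342 is selected for exactly 5 of the 933 starts.
Inclusion probability = 5/933.

5/933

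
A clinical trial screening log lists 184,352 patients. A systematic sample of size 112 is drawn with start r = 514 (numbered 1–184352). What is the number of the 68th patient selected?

110796

k = 184352/112 = 1646
68th selection = r + (68−1)·k = 514 + 67×1646 = 514 + 110282 = 110796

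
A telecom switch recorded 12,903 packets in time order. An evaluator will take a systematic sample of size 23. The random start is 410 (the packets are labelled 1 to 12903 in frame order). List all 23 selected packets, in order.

k = N/n = 12903/23 = 561
packet 1: 410
packet 2: 410 + 561 = 971
packet 3: 971 + 561 = 1532
packet 4: 1532 + 561 = 2093
packet 5: 2093 + 561 = 2654
packet 6: 2654 + 561 = 3215
packet 7: 3215 + 561 = 3776
packet 8: 3776 + 561 = 4337
packet 9: 4337 + 561 = 4898
packet 10: 4898 + 561 = 5459
packet 11: 5459 + 561 = 6020
packet 12: 6020 + 561 = 6581
packet 13: 6581 + 561 = 7142
packet 14: 7142 + 561 = 7703
packet 15: 7703 + 561 = 8264
packet 16: 8264 + 561 = 8825
packet 17: 8825 + 561 = 9386
packet 18: 9386 + 561 = 9947
packet 19: 9947 + 561 = 10508
packet 20: 10508 + 561 = 11069
packet 21: 11069 + 561 = 11630
packet 22: 11630 + 561 = 12191
packet 23: 12191 + 561 = 12752

410, 971, 1532, 2093, 2654, 3215, 3776, 4337, 4898, 5459, 6020, 6581, 7142, 7703, 8264, 8825, 9386, 9947, 10508, 11069, 11630, 12191, 12752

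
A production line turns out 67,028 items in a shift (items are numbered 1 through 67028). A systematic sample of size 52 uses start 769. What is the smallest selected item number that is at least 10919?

k = 67028/52 = 1289
Steps past start: ⌈(10919 − 769)/1289⌉ = ⌈10150/1289⌉ = 8
Selected item: 769 + 8×1289 = 11081

11081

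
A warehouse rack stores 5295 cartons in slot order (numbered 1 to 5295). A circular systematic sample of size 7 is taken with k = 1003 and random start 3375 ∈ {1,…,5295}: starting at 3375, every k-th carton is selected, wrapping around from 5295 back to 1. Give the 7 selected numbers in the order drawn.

3375, 4378, 86, 1089, 2092, 3095, 4098

Selection 1: 3375
Selection 2: 3375 + 1003 = 4378
Selection 3: 4378 + 1003 = 5381 → 5381 − 5295 = 86
Selection 4: 86 + 1003 = 1089
Selection 5: 1089 + 1003 = 2092
Selection 6: 2092 + 1003 = 3095
Selection 7: 3095 + 1003 = 4098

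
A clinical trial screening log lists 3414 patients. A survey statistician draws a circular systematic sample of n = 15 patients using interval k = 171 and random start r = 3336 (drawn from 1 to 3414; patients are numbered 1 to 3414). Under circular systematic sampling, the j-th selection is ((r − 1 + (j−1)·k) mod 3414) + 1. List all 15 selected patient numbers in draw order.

Selection 1: 3336
Selection 2: 3336 + 171 = 3507 → 3507 − 3414 = 93
Selection 3: 93 + 171 = 264
Selection 4: 264 + 171 = 435
Selection 5: 435 + 171 = 606
Selection 6: 606 + 171 = 777
Selection 7: 777 + 171 = 948
Selection 8: 948 + 171 = 1119
Selection 9: 1119 + 171 = 1290
Selection 10: 1290 + 171 = 1461
Selection 11: 1461 + 171 = 1632
Selection 12: 1632 + 171 = 1803
Selection 13: 1803 + 171 = 1974
Selection 14: 1974 + 171 = 2145
Selection 15: 2145 + 171 = 2316

3336, 93, 264, 435, 606, 777, 948, 1119, 1290, 1461, 1632, 1803, 1974, 2145, 2316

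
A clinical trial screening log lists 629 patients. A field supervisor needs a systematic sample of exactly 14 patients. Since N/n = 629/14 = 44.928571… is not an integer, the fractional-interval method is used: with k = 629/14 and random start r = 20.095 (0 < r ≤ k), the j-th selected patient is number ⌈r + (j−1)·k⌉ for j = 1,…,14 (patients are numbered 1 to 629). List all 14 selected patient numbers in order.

j=1: r + 0k = 20.095 → ⌈·⌉ = 21
j=2: r + 1k = 65.023571… → ⌈·⌉ = 66
j=3: r + 2k = 109.952142… → ⌈·⌉ = 110
j=4: r + 3k = 154.880714… → ⌈·⌉ = 155
j=5: r + 4k = 199.809285… → ⌈·⌉ = 200
j=6: r + 5k = 244.737857… → ⌈·⌉ = 245
j=7: r + 6k = 289.666428… → ⌈·⌉ = 290
j=8: r + 7k = 334.595 → ⌈·⌉ = 335
j=9: r + 8k = 379.523571… → ⌈·⌉ = 380
j=10: r + 9k = 424.452142… → ⌈·⌉ = 425
j=11: r + 10k = 469.380714… → ⌈·⌉ = 470
j=12: r + 11k = 514.309285… → ⌈·⌉ = 515
j=13: r + 12k = 559.237857… → ⌈·⌉ = 560
j=14: r + 13k = 604.166428… → ⌈·⌉ = 605

21, 66, 110, 155, 200, 245, 290, 335, 380, 425, 470, 515, 560, 605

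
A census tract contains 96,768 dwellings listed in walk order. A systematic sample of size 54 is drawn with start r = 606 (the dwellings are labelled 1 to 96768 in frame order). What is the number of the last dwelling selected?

95582

k = 96768/54 = 1792
54th selection = r + (54−1)·k = 606 + 53×1792 = 606 + 94976 = 95582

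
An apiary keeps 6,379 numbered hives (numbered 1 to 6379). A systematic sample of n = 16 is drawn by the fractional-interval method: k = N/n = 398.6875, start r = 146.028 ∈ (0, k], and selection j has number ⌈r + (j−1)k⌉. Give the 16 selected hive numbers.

147, 545, 944, 1343, 1741, 2140, 2539, 2937, 3336, 3735, 4133, 4532, 4931, 5329, 5728, 6127

j=1: r + 0k = 146.028 → ⌈·⌉ = 147
j=2: r + 1k = 544.7155 → ⌈·⌉ = 545
j=3: r + 2k = 943.403 → ⌈·⌉ = 944
j=4: r + 3k = 1342.0905 → ⌈·⌉ = 1343
j=5: r + 4k = 1740.778 → ⌈·⌉ = 1741
j=6: r + 5k = 2139.4655 → ⌈·⌉ = 2140
j=7: r + 6k = 2538.153 → ⌈·⌉ = 2539
j=8: r + 7k = 2936.8405 → ⌈·⌉ = 2937
j=9: r + 8k = 3335.528 → ⌈·⌉ = 3336
j=10: r + 9k = 3734.2155 → ⌈·⌉ = 3735
j=11: r + 10k = 4132.903 → ⌈·⌉ = 4133
j=12: r + 11k = 4531.5905 → ⌈·⌉ = 4532
j=13: r + 12k = 4930.278 → ⌈·⌉ = 4931
j=14: r + 13k = 5328.9655 → ⌈·⌉ = 5329
j=15: r + 14k = 5727.653 → ⌈·⌉ = 5728
j=16: r + 15k = 6126.3405 → ⌈·⌉ = 6127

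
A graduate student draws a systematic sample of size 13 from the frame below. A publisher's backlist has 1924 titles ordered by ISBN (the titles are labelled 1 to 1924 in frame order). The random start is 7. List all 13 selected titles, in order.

k = N/n = 1924/13 = 148
title 1: 7
title 2: 7 + 148 = 155
title 3: 155 + 148 = 303
title 4: 303 + 148 = 451
title 5: 451 + 148 = 599
title 6: 599 + 148 = 747
title 7: 747 + 148 = 895
title 8: 895 + 148 = 1043
title 9: 1043 + 148 = 1191
title 10: 1191 + 148 = 1339
title 11: 1339 + 148 = 1487
title 12: 1487 + 148 = 1635
title 13: 1635 + 148 = 1783

7, 155, 303, 451, 599, 747, 895, 1043, 1191, 1339, 1487, 1635, 1783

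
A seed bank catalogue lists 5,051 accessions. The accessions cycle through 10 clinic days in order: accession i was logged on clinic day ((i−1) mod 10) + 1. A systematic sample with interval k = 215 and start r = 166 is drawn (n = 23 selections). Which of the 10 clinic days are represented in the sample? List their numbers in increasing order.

1, 6

Consecutive selections differ by k = 215, so their clinic day numbers differ by 215 mod 10 = 5.
gcd(215, 10) = 5, so the sample visits 10/5 = 2 distinct residues mod 10.
Start 166 is clinic day 6; the clinic days hit are 1, 6.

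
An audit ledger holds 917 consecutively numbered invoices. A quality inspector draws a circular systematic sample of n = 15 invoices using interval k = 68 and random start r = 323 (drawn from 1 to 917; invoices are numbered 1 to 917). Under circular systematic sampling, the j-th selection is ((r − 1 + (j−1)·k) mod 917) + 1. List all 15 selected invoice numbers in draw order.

Selection 1: 323
Selection 2: 323 + 68 = 391
Selection 3: 391 + 68 = 459
Selection 4: 459 + 68 = 527
Selection 5: 527 + 68 = 595
Selection 6: 595 + 68 = 663
Selection 7: 663 + 68 = 731
Selection 8: 731 + 68 = 799
Selection 9: 799 + 68 = 867
Selection 10: 867 + 68 = 935 → 935 − 917 = 18
Selection 11: 18 + 68 = 86
Selection 12: 86 + 68 = 154
Selection 13: 154 + 68 = 222
Selection 14: 222 + 68 = 290
Selection 15: 290 + 68 = 358

323, 391, 459, 527, 595, 663, 731, 799, 867, 18, 86, 154, 222, 290, 358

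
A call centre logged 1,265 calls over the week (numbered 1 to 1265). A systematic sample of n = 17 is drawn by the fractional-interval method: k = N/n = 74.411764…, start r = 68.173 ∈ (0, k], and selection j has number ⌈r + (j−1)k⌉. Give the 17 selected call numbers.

69, 143, 217, 292, 366, 441, 515, 590, 664, 738, 813, 887, 962, 1036, 1110, 1185, 1259

j=1: r + 0k = 68.173 → ⌈·⌉ = 69
j=2: r + 1k = 142.584764… → ⌈·⌉ = 143
j=3: r + 2k = 216.996529… → ⌈·⌉ = 217
j=4: r + 3k = 291.408294… → ⌈·⌉ = 292
j=5: r + 4k = 365.820058… → ⌈·⌉ = 366
j=6: r + 5k = 440.231823… → ⌈·⌉ = 441
j=7: r + 6k = 514.643588… → ⌈·⌉ = 515
j=8: r + 7k = 589.055352… → ⌈·⌉ = 590
j=9: r + 8k = 663.467117… → ⌈·⌉ = 664
j=10: r + 9k = 737.878882… → ⌈·⌉ = 738
j=11: r + 10k = 812.290647… → ⌈·⌉ = 813
j=12: r + 11k = 886.702411… → ⌈·⌉ = 887
j=13: r + 12k = 961.114176… → ⌈·⌉ = 962
j=14: r + 13k = 1035.525941… → ⌈·⌉ = 1036
j=15: r + 14k = 1109.937705… → ⌈·⌉ = 1110
j=16: r + 15k = 1184.349470… → ⌈·⌉ = 1185
j=17: r + 16k = 1258.761235… → ⌈·⌉ = 1259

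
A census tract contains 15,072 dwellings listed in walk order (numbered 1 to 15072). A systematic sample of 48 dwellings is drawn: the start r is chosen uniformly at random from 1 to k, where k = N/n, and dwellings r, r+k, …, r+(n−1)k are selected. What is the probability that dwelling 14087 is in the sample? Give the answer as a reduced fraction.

1/314

k = 15072/48 = 314.
Dwelling 14087 is selected iff r ≡ 14087 (mod 314); exactly one such r in {1,…,314}.
Inclusion probability = 1/314.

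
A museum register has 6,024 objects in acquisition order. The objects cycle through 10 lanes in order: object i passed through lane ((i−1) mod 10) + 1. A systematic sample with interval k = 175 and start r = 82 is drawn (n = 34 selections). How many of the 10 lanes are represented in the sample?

2

Consecutive selections differ by k = 175, so their lane numbers differ by 175 mod 10 = 5.
gcd(175, 10) = 5, so the sample visits 10/5 = 2 distinct residues mod 10.
Start 82 is lane 2; the lanes hit are 2, 7.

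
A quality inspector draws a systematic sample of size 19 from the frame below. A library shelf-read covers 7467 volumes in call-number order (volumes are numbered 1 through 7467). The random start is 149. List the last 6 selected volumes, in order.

5258, 5651, 6044, 6437, 6830, 7223

k = N/n = 7467/19 = 393
14th selection = 149 + 13×393 = 5258
15th: 5258 + 393 = 5651
16th: 5651 + 393 = 6044
17th: 6044 + 393 = 6437
18th: 6437 + 393 = 6830
19th: 6830 + 393 = 7223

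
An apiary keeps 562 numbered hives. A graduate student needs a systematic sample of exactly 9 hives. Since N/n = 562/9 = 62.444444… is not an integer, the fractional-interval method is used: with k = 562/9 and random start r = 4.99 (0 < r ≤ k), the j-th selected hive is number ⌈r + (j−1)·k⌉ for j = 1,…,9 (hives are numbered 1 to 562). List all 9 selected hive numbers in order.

5, 68, 130, 193, 255, 318, 380, 443, 505

j=1: r + 0k = 4.99 → ⌈·⌉ = 5
j=2: r + 1k = 67.434444… → ⌈·⌉ = 68
j=3: r + 2k = 129.878888… → ⌈·⌉ = 130
j=4: r + 3k = 192.323333… → ⌈·⌉ = 193
j=5: r + 4k = 254.767777… → ⌈·⌉ = 255
j=6: r + 5k = 317.212222… → ⌈·⌉ = 318
j=7: r + 6k = 379.656666… → ⌈·⌉ = 380
j=8: r + 7k = 442.101111… → ⌈·⌉ = 443
j=9: r + 8k = 504.545555… → ⌈·⌉ = 505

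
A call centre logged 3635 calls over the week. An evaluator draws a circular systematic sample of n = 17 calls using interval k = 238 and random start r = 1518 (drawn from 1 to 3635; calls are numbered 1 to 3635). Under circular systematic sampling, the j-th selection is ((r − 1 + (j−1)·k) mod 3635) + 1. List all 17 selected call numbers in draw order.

1518, 1756, 1994, 2232, 2470, 2708, 2946, 3184, 3422, 25, 263, 501, 739, 977, 1215, 1453, 1691

Selection 1: 1518
Selection 2: 1518 + 238 = 1756
Selection 3: 1756 + 238 = 1994
Selection 4: 1994 + 238 = 2232
Selection 5: 2232 + 238 = 2470
Selection 6: 2470 + 238 = 2708
Selection 7: 2708 + 238 = 2946
Selection 8: 2946 + 238 = 3184
Selection 9: 3184 + 238 = 3422
Selection 10: 3422 + 238 = 3660 → 3660 − 3635 = 25
Selection 11: 25 + 238 = 263
Selection 12: 263 + 238 = 501
Selection 13: 501 + 238 = 739
Selection 14: 739 + 238 = 977
Selection 15: 977 + 238 = 1215
Selection 16: 1215 + 238 = 1453
Selection 17: 1453 + 238 = 1691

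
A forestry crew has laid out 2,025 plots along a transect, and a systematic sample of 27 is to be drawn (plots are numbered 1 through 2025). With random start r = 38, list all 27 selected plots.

k = N/n = 2025/27 = 75
plot 1: 38
plot 2: 38 + 75 = 113
plot 3: 113 + 75 = 188
plot 4: 188 + 75 = 263
plot 5: 263 + 75 = 338
plot 6: 338 + 75 = 413
plot 7: 413 + 75 = 488
plot 8: 488 + 75 = 563
plot 9: 563 + 75 = 638
plot 10: 638 + 75 = 713
plot 11: 713 + 75 = 788
plot 12: 788 + 75 = 863
plot 13: 863 + 75 = 938
plot 14: 938 + 75 = 1013
plot 15: 1013 + 75 = 1088
plot 16: 1088 + 75 = 1163
plot 17: 1163 + 75 = 1238
plot 18: 1238 + 75 = 1313
plot 19: 1313 + 75 = 1388
plot 20: 1388 + 75 = 1463
plot 21: 1463 + 75 = 1538
plot 22: 1538 + 75 = 1613
plot 23: 1613 + 75 = 1688
plot 24: 1688 + 75 = 1763
plot 25: 1763 + 75 = 1838
plot 26: 1838 + 75 = 1913
plot 27: 1913 + 75 = 1988

38, 113, 188, 263, 338, 413, 488, 563, 638, 713, 788, 863, 938, 1013, 1088, 1163, 1238, 1313, 1388, 1463, 1538, 1613, 1688, 1763, 1838, 1913, 1988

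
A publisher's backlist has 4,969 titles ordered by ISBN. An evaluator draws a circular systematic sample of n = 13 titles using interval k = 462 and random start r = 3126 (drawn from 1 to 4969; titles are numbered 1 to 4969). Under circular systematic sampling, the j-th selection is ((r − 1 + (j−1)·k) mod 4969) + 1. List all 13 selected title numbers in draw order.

3126, 3588, 4050, 4512, 5, 467, 929, 1391, 1853, 2315, 2777, 3239, 3701

Selection 1: 3126
Selection 2: 3126 + 462 = 3588
Selection 3: 3588 + 462 = 4050
Selection 4: 4050 + 462 = 4512
Selection 5: 4512 + 462 = 4974 → 4974 − 4969 = 5
Selection 6: 5 + 462 = 467
Selection 7: 467 + 462 = 929
Selection 8: 929 + 462 = 1391
Selection 9: 1391 + 462 = 1853
Selection 10: 1853 + 462 = 2315
Selection 11: 2315 + 462 = 2777
Selection 12: 2777 + 462 = 3239
Selection 13: 3239 + 462 = 3701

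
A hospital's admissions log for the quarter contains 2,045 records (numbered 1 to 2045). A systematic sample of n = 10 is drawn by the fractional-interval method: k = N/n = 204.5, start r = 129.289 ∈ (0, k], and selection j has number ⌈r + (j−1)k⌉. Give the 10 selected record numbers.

130, 334, 539, 743, 948, 1152, 1357, 1561, 1766, 1970

j=1: r + 0k = 129.289 → ⌈·⌉ = 130
j=2: r + 1k = 333.789 → ⌈·⌉ = 334
j=3: r + 2k = 538.289 → ⌈·⌉ = 539
j=4: r + 3k = 742.789 → ⌈·⌉ = 743
j=5: r + 4k = 947.289 → ⌈·⌉ = 948
j=6: r + 5k = 1151.789 → ⌈·⌉ = 1152
j=7: r + 6k = 1356.289 → ⌈·⌉ = 1357
j=8: r + 7k = 1560.789 → ⌈·⌉ = 1561
j=9: r + 8k = 1765.289 → ⌈·⌉ = 1766
j=10: r + 9k = 1969.789 → ⌈·⌉ = 1970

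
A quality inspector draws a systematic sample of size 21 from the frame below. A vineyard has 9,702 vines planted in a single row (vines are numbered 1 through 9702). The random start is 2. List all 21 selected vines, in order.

k = N/n = 9702/21 = 462
vine 1: 2
vine 2: 2 + 462 = 464
vine 3: 464 + 462 = 926
vine 4: 926 + 462 = 1388
vine 5: 1388 + 462 = 1850
vine 6: 1850 + 462 = 2312
vine 7: 2312 + 462 = 2774
vine 8: 2774 + 462 = 3236
vine 9: 3236 + 462 = 3698
vine 10: 3698 + 462 = 4160
vine 11: 4160 + 462 = 4622
vine 12: 4622 + 462 = 5084
vine 13: 5084 + 462 = 5546
vine 14: 5546 + 462 = 6008
vine 15: 6008 + 462 = 6470
vine 16: 6470 + 462 = 6932
vine 17: 6932 + 462 = 7394
vine 18: 7394 + 462 = 7856
vine 19: 7856 + 462 = 8318
vine 20: 8318 + 462 = 8780
vine 21: 8780 + 462 = 9242

2, 464, 926, 1388, 1850, 2312, 2774, 3236, 3698, 4160, 4622, 5084, 5546, 6008, 6470, 6932, 7394, 7856, 8318, 8780, 9242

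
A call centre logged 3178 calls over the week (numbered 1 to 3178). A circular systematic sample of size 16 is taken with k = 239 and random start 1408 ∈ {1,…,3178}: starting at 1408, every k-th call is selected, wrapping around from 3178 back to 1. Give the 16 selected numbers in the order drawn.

Selection 1: 1408
Selection 2: 1408 + 239 = 1647
Selection 3: 1647 + 239 = 1886
Selection 4: 1886 + 239 = 2125
Selection 5: 2125 + 239 = 2364
Selection 6: 2364 + 239 = 2603
Selection 7: 2603 + 239 = 2842
Selection 8: 2842 + 239 = 3081
Selection 9: 3081 + 239 = 3320 → 3320 − 3178 = 142
Selection 10: 142 + 239 = 381
Selection 11: 381 + 239 = 620
Selection 12: 620 + 239 = 859
Selection 13: 859 + 239 = 1098
Selection 14: 1098 + 239 = 1337
Selection 15: 1337 + 239 = 1576
Selection 16: 1576 + 239 = 1815

1408, 1647, 1886, 2125, 2364, 2603, 2842, 3081, 142, 381, 620, 859, 1098, 1337, 1576, 1815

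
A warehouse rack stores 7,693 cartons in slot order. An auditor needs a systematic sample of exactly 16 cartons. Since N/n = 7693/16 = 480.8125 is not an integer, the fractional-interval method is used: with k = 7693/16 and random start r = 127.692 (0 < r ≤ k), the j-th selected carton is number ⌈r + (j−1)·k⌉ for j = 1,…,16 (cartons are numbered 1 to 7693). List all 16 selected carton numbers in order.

128, 609, 1090, 1571, 2051, 2532, 3013, 3494, 3975, 4456, 4936, 5417, 5898, 6379, 6860, 7340

j=1: r + 0k = 127.692 → ⌈·⌉ = 128
j=2: r + 1k = 608.5045 → ⌈·⌉ = 609
j=3: r + 2k = 1089.317 → ⌈·⌉ = 1090
j=4: r + 3k = 1570.1295 → ⌈·⌉ = 1571
j=5: r + 4k = 2050.942 → ⌈·⌉ = 2051
j=6: r + 5k = 2531.7545 → ⌈·⌉ = 2532
j=7: r + 6k = 3012.567 → ⌈·⌉ = 3013
j=8: r + 7k = 3493.3795 → ⌈·⌉ = 3494
j=9: r + 8k = 3974.192 → ⌈·⌉ = 3975
j=10: r + 9k = 4455.0045 → ⌈·⌉ = 4456
j=11: r + 10k = 4935.817 → ⌈·⌉ = 4936
j=12: r + 11k = 5416.6295 → ⌈·⌉ = 5417
j=13: r + 12k = 5897.442 → ⌈·⌉ = 5898
j=14: r + 13k = 6378.2545 → ⌈·⌉ = 6379
j=15: r + 14k = 6859.067 → ⌈·⌉ = 6860
j=16: r + 15k = 7339.8795 → ⌈·⌉ = 7340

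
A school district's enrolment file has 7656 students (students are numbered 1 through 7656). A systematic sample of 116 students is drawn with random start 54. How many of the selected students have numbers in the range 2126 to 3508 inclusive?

21

k = 7656/116 = 66
First selection ≥ 2126: 54 + ⌈(2126−54)/66⌉·66 = 54 + 32×66 = 2166
Last selection ≤ 3508: 54 + ⌊(3508−54)/66⌋·66 = 54 + 52×66 = 3486
Count = 52 − 32 + 1 = 21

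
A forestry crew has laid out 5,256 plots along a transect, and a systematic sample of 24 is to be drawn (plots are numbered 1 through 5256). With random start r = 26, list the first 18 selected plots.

k = N/n = 5256/24 = 219
plot 1: 26
plot 2: 26 + 219 = 245
plot 3: 245 + 219 = 464
plot 4: 464 + 219 = 683
plot 5: 683 + 219 = 902
plot 6: 902 + 219 = 1121
plot 7: 1121 + 219 = 1340
plot 8: 1340 + 219 = 1559
plot 9: 1559 + 219 = 1778
plot 10: 1778 + 219 = 1997
plot 11: 1997 + 219 = 2216
plot 12: 2216 + 219 = 2435
plot 13: 2435 + 219 = 2654
plot 14: 2654 + 219 = 2873
plot 15: 2873 + 219 = 3092
plot 16: 3092 + 219 = 3311
plot 17: 3311 + 219 = 3530
plot 18: 3530 + 219 = 3749

26, 245, 464, 683, 902, 1121, 1340, 1559, 1778, 1997, 2216, 2435, 2654, 2873, 3092, 3311, 3530, 3749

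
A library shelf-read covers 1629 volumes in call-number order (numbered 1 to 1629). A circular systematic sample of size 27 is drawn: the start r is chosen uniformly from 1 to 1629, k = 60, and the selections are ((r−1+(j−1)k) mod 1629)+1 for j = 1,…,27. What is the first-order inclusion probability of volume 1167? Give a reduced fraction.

For each position j, as r ranges over 1…1629 the j-th selection hits every volume exactly once, so volume 1167 is selected for exactly 27 of the 1629 starts.
Inclusion probability = 27/1629 = 3/181.

3/181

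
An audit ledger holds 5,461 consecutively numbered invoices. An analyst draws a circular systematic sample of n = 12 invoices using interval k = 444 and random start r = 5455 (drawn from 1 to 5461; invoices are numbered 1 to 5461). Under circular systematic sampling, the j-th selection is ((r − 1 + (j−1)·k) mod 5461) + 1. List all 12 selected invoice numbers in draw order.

Selection 1: 5455
Selection 2: 5455 + 444 = 5899 → 5899 − 5461 = 438
Selection 3: 438 + 444 = 882
Selection 4: 882 + 444 = 1326
Selection 5: 1326 + 444 = 1770
Selection 6: 1770 + 444 = 2214
Selection 7: 2214 + 444 = 2658
Selection 8: 2658 + 444 = 3102
Selection 9: 3102 + 444 = 3546
Selection 10: 3546 + 444 = 3990
Selection 11: 3990 + 444 = 4434
Selection 12: 4434 + 444 = 4878

5455, 438, 882, 1326, 1770, 2214, 2658, 3102, 3546, 3990, 4434, 4878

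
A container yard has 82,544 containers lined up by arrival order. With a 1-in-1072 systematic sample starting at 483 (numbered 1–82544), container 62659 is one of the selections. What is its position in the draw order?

k = 1072
position = (62659 − 483)/1072 + 1 = 62176/1072 + 1 = 58 + 1 = 59

59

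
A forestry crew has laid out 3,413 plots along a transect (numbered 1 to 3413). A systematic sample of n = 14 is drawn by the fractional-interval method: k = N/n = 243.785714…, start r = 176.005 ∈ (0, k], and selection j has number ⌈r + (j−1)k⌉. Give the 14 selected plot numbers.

j=1: r + 0k = 176.005 → ⌈·⌉ = 177
j=2: r + 1k = 419.790714… → ⌈·⌉ = 420
j=3: r + 2k = 663.576428… → ⌈·⌉ = 664
j=4: r + 3k = 907.362142… → ⌈·⌉ = 908
j=5: r + 4k = 1151.147857… → ⌈·⌉ = 1152
j=6: r + 5k = 1394.933571… → ⌈·⌉ = 1395
j=7: r + 6k = 1638.719285… → ⌈·⌉ = 1639
j=8: r + 7k = 1882.505 → ⌈·⌉ = 1883
j=9: r + 8k = 2126.290714… → ⌈·⌉ = 2127
j=10: r + 9k = 2370.076428… → ⌈·⌉ = 2371
j=11: r + 10k = 2613.862142… → ⌈·⌉ = 2614
j=12: r + 11k = 2857.647857… → ⌈·⌉ = 2858
j=13: r + 12k = 3101.433571… → ⌈·⌉ = 3102
j=14: r + 13k = 3345.219285… → ⌈·⌉ = 3346

177, 420, 664, 908, 1152, 1395, 1639, 1883, 2127, 2371, 2614, 2858, 3102, 3346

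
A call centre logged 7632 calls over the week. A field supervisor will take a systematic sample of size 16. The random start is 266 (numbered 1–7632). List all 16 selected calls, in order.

266, 743, 1220, 1697, 2174, 2651, 3128, 3605, 4082, 4559, 5036, 5513, 5990, 6467, 6944, 7421

k = N/n = 7632/16 = 477
call 1: 266
call 2: 266 + 477 = 743
call 3: 743 + 477 = 1220
call 4: 1220 + 477 = 1697
call 5: 1697 + 477 = 2174
call 6: 2174 + 477 = 2651
call 7: 2651 + 477 = 3128
call 8: 3128 + 477 = 3605
call 9: 3605 + 477 = 4082
call 10: 4082 + 477 = 4559
call 11: 4559 + 477 = 5036
call 12: 5036 + 477 = 5513
call 13: 5513 + 477 = 5990
call 14: 5990 + 477 = 6467
call 15: 6467 + 477 = 6944
call 16: 6944 + 477 = 7421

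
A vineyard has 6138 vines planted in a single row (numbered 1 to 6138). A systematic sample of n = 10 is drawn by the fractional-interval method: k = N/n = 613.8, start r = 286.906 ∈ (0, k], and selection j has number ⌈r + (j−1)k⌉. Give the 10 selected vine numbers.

287, 901, 1515, 2129, 2743, 3356, 3970, 4584, 5198, 5812

j=1: r + 0k = 286.906 → ⌈·⌉ = 287
j=2: r + 1k = 900.706 → ⌈·⌉ = 901
j=3: r + 2k = 1514.506 → ⌈·⌉ = 1515
j=4: r + 3k = 2128.306 → ⌈·⌉ = 2129
j=5: r + 4k = 2742.106 → ⌈·⌉ = 2743
j=6: r + 5k = 3355.906 → ⌈·⌉ = 3356
j=7: r + 6k = 3969.706 → ⌈·⌉ = 3970
j=8: r + 7k = 4583.506 → ⌈·⌉ = 4584
j=9: r + 8k = 5197.306 → ⌈·⌉ = 5198
j=10: r + 9k = 5811.106 → ⌈·⌉ = 5812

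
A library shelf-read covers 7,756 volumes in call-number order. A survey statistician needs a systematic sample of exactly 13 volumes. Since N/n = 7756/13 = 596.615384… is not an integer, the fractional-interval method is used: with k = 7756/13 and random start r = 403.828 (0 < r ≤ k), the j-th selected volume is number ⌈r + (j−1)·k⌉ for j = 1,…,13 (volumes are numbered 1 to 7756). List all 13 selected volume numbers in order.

404, 1001, 1598, 2194, 2791, 3387, 3984, 4581, 5177, 5774, 6370, 6967, 7564

j=1: r + 0k = 403.828 → ⌈·⌉ = 404
j=2: r + 1k = 1000.443384… → ⌈·⌉ = 1001
j=3: r + 2k = 1597.058769… → ⌈·⌉ = 1598
j=4: r + 3k = 2193.674153… → ⌈·⌉ = 2194
j=5: r + 4k = 2790.289538… → ⌈·⌉ = 2791
j=6: r + 5k = 3386.904923… → ⌈·⌉ = 3387
j=7: r + 6k = 3983.520307… → ⌈·⌉ = 3984
j=8: r + 7k = 4580.135692… → ⌈·⌉ = 4581
j=9: r + 8k = 5176.751076… → ⌈·⌉ = 5177
j=10: r + 9k = 5773.366461… → ⌈·⌉ = 5774
j=11: r + 10k = 6369.981846… → ⌈·⌉ = 6370
j=12: r + 11k = 6966.597230… → ⌈·⌉ = 6967
j=13: r + 12k = 7563.212615… → ⌈·⌉ = 7564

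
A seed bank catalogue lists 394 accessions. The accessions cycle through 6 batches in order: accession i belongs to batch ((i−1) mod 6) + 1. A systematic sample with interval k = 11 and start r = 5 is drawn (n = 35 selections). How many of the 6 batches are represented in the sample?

6

Consecutive selections differ by k = 11, so their batch numbers differ by 11 mod 6 = 5.
gcd(11, 6) = 1, so the sample visits 6/1 = 6 distinct residues mod 6.
Start 5 is batch 5; the batches hit are 1, 2, 3, 4, 5, 6.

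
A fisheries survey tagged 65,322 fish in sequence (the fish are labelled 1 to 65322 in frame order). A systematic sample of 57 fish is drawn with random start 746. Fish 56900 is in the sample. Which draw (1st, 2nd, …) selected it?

50

k = 65322/57 = 1146
position = (56900 − 746)/1146 + 1 = 56154/1146 + 1 = 49 + 1 = 50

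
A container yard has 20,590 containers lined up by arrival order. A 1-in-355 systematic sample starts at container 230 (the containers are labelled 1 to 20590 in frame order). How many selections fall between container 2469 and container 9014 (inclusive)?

18

k = 355
First selection ≥ 2469: 230 + ⌈(2469−230)/355⌉·355 = 230 + 7×355 = 2715
Last selection ≤ 9014: 230 + ⌊(9014−230)/355⌋·355 = 230 + 24×355 = 8750
Count = 24 − 7 + 1 = 18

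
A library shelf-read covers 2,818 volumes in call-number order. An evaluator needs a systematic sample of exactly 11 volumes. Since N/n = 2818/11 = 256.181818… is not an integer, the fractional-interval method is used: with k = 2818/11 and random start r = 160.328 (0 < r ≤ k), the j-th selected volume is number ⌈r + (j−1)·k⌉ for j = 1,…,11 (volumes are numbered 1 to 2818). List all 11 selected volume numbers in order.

161, 417, 673, 929, 1186, 1442, 1698, 1954, 2210, 2466, 2723

j=1: r + 0k = 160.328 → ⌈·⌉ = 161
j=2: r + 1k = 416.509818… → ⌈·⌉ = 417
j=3: r + 2k = 672.691636… → ⌈·⌉ = 673
j=4: r + 3k = 928.873454… → ⌈·⌉ = 929
j=5: r + 4k = 1185.055272… → ⌈·⌉ = 1186
j=6: r + 5k = 1441.237090… → ⌈·⌉ = 1442
j=7: r + 6k = 1697.418909… → ⌈·⌉ = 1698
j=8: r + 7k = 1953.600727… → ⌈·⌉ = 1954
j=9: r + 8k = 2209.782545… → ⌈·⌉ = 2210
j=10: r + 9k = 2465.964363… → ⌈·⌉ = 2466
j=11: r + 10k = 2722.146181… → ⌈·⌉ = 2723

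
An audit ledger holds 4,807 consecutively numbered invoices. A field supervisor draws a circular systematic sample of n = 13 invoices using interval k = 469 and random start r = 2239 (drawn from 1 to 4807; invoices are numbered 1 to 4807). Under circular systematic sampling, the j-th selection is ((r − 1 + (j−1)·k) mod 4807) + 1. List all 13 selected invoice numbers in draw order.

Selection 1: 2239
Selection 2: 2239 + 469 = 2708
Selection 3: 2708 + 469 = 3177
Selection 4: 3177 + 469 = 3646
Selection 5: 3646 + 469 = 4115
Selection 6: 4115 + 469 = 4584
Selection 7: 4584 + 469 = 5053 → 5053 − 4807 = 246
Selection 8: 246 + 469 = 715
Selection 9: 715 + 469 = 1184
Selection 10: 1184 + 469 = 1653
Selection 11: 1653 + 469 = 2122
Selection 12: 2122 + 469 = 2591
Selection 13: 2591 + 469 = 3060

2239, 2708, 3177, 3646, 4115, 4584, 246, 715, 1184, 1653, 2122, 2591, 3060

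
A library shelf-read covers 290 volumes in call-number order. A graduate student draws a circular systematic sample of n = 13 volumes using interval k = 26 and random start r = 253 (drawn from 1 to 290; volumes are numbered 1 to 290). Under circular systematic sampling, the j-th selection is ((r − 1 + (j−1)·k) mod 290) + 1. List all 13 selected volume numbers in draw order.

Selection 1: 253
Selection 2: 253 + 26 = 279
Selection 3: 279 + 26 = 305 → 305 − 290 = 15
Selection 4: 15 + 26 = 41
Selection 5: 41 + 26 = 67
Selection 6: 67 + 26 = 93
Selection 7: 93 + 26 = 119
Selection 8: 119 + 26 = 145
Selection 9: 145 + 26 = 171
Selection 10: 171 + 26 = 197
Selection 11: 197 + 26 = 223
Selection 12: 223 + 26 = 249
Selection 13: 249 + 26 = 275

253, 279, 15, 41, 67, 93, 119, 145, 171, 197, 223, 249, 275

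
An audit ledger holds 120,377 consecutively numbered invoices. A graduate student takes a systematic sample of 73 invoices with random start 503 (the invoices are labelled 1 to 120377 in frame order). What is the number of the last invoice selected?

119231

k = 120377/73 = 1649
73rd selection = r + (73−1)·k = 503 + 72×1649 = 503 + 118728 = 119231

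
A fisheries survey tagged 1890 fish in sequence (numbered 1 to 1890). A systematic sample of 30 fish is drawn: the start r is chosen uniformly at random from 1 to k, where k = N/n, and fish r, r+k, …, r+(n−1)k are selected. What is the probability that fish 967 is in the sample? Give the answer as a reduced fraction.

k = 1890/30 = 63.
Fish 967 is selected iff r ≡ 967 (mod 63); exactly one such r in {1,…,63}.
Inclusion probability = 1/63.

1/63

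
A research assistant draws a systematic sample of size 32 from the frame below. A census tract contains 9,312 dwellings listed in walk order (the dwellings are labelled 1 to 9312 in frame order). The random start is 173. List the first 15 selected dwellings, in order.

173, 464, 755, 1046, 1337, 1628, 1919, 2210, 2501, 2792, 3083, 3374, 3665, 3956, 4247

k = N/n = 9312/32 = 291
dwelling 1: 173
dwelling 2: 173 + 291 = 464
dwelling 3: 464 + 291 = 755
dwelling 4: 755 + 291 = 1046
dwelling 5: 1046 + 291 = 1337
dwelling 6: 1337 + 291 = 1628
dwelling 7: 1628 + 291 = 1919
dwelling 8: 1919 + 291 = 2210
dwelling 9: 2210 + 291 = 2501
dwelling 10: 2501 + 291 = 2792
dwelling 11: 2792 + 291 = 3083
dwelling 12: 3083 + 291 = 3374
dwelling 13: 3374 + 291 = 3665
dwelling 14: 3665 + 291 = 3956
dwelling 15: 3956 + 291 = 4247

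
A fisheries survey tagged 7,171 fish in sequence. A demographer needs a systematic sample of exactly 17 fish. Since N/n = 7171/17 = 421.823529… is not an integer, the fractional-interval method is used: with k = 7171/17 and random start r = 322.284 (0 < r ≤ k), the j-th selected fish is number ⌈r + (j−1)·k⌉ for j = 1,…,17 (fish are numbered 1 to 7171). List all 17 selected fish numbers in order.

323, 745, 1166, 1588, 2010, 2432, 2854, 3276, 3697, 4119, 4541, 4963, 5385, 5806, 6228, 6650, 7072

j=1: r + 0k = 322.284 → ⌈·⌉ = 323
j=2: r + 1k = 744.107529… → ⌈·⌉ = 745
j=3: r + 2k = 1165.931058… → ⌈·⌉ = 1166
j=4: r + 3k = 1587.754588… → ⌈·⌉ = 1588
j=5: r + 4k = 2009.578117… → ⌈·⌉ = 2010
j=6: r + 5k = 2431.401647… → ⌈·⌉ = 2432
j=7: r + 6k = 2853.225176… → ⌈·⌉ = 2854
j=8: r + 7k = 3275.048705… → ⌈·⌉ = 3276
j=9: r + 8k = 3696.872235… → ⌈·⌉ = 3697
j=10: r + 9k = 4118.695764… → ⌈·⌉ = 4119
j=11: r + 10k = 4540.519294… → ⌈·⌉ = 4541
j=12: r + 11k = 4962.342823… → ⌈·⌉ = 4963
j=13: r + 12k = 5384.166352… → ⌈·⌉ = 5385
j=14: r + 13k = 5805.989882… → ⌈·⌉ = 5806
j=15: r + 14k = 6227.813411… → ⌈·⌉ = 6228
j=16: r + 15k = 6649.636941… → ⌈·⌉ = 6650
j=17: r + 16k = 7071.460470… → ⌈·⌉ = 7072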